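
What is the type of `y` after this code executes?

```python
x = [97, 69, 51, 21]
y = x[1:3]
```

Slicing a list returns a list

list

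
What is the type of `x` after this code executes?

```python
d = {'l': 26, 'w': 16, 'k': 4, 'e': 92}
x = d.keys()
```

.keys() returns dict_keys view

dict_keys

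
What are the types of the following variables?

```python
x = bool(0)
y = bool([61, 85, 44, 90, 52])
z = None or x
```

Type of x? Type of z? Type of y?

bool() returns bool; None or bool returns the bool; bool() returns bool

bool, bool, bool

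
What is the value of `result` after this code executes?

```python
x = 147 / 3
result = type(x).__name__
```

x is float; result = 'float'

'float'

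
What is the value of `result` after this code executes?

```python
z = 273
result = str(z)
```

z = 273; result = '273'

'273'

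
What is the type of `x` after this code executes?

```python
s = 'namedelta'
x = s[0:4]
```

Slicing a str returns str

str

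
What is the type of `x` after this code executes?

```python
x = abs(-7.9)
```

abs() of float returns float

float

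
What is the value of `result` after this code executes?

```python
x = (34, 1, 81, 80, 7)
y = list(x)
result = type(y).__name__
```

x is tuple; y is list; result = 'list'

'list'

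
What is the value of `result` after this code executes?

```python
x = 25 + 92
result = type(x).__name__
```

x is int; result = 'int'

'int'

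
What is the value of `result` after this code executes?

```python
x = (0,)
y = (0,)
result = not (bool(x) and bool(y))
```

x = (0,); y = (0,); result = False

False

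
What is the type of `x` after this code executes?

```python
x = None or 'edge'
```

'or' with None returns the other truthy value (str)

str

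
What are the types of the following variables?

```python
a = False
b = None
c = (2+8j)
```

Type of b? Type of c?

b is assigned None, whose type is NoneType; c is assigned (2+8j), an int plus an imaginary literal (j suffix), which evaluates to complex

NoneType, complex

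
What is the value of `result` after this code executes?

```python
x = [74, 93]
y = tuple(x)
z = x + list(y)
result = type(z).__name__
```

x is list; y is tuple; z is list; result = 'list'

'list'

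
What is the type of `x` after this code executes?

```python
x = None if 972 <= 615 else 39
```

972 <= 615 is False, so the else branch is taken

int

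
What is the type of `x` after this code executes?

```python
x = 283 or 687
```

'or' returns first truthy value (int)

int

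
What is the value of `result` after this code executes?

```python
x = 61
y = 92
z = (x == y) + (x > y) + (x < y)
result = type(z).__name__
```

x is int; y is int; z is int; result = 'int'

'int'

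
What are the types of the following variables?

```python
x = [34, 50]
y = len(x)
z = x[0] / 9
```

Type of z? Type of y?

int / int = float; len() returns int

float, int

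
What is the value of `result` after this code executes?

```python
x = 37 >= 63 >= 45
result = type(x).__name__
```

x is bool; result = 'bool'

'bool'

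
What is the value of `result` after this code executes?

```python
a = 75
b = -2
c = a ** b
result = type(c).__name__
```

a is int; b is int; c is float; result = 'float'

'float'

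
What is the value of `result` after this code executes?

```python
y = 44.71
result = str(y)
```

y = 44.71; result = '44.71'

'44.71'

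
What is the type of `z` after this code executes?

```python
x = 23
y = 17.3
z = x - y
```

int - float = float

float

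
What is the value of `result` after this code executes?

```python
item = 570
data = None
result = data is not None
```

item = 570; data = None; result = False

False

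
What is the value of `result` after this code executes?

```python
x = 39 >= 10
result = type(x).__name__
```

x is bool; result = 'bool'

'bool'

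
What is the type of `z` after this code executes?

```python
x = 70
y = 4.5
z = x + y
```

int + float = float

float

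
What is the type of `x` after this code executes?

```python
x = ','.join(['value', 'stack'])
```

str.join() returns str

str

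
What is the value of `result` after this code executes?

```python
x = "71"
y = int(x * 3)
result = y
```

x = '71'; y = 717171; result = 717171

717171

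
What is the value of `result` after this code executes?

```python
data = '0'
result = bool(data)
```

data = '0'; result = True

True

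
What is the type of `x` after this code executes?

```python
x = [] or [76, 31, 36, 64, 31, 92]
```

'or' returns first truthy value (list)

list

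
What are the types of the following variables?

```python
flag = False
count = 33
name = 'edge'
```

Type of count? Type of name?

count is assigned a bare integer (no decimal point), so it is an int; name is assigned a quoted string literal, so it is a str

int, str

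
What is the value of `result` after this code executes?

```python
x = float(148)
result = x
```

x = 148.0; result = 148.0

148.0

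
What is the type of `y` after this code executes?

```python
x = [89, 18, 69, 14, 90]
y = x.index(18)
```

list.index() returns int

int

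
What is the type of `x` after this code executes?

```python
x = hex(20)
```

hex() returns str representation

str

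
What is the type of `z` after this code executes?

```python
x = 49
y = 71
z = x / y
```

int / int = float

float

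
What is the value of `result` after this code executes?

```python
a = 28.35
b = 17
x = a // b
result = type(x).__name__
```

a is float; b is int; x is float; result = 'float'

'float'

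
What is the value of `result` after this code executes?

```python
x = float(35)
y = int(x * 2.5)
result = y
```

x = 35.0; y = 87; result = 87

87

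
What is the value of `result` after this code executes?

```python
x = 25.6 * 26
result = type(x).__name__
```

x is float; result = 'float'

'float'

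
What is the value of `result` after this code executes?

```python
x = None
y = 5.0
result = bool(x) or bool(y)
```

x = None; y = 5.0; result = True

True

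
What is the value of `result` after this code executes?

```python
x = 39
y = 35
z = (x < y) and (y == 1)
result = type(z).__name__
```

x is int; y is int; z is bool; result = 'bool'

'bool'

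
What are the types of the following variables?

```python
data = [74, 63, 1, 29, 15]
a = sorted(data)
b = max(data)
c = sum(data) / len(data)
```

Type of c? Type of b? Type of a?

int / int = float; max of ints returns int; sorted() returns list

float, int, list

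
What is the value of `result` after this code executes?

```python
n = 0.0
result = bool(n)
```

n = 0.0; result = False

False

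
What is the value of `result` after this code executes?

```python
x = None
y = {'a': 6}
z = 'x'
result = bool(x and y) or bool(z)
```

x = None; y = {'a': 6}; z = 'x'; result = True

True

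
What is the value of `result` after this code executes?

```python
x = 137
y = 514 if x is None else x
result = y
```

x = 137; y = 137; result = 137

137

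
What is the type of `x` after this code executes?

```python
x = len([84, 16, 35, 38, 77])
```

len() always returns int

int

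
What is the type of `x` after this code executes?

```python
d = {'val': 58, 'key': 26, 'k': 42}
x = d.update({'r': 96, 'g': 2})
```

dict.update() returns None

NoneType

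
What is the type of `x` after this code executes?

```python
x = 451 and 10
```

'and' with truthy values returns last operand (int)

int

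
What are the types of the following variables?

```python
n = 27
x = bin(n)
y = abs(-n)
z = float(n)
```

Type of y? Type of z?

abs() of int returns int; float() returns float

int, float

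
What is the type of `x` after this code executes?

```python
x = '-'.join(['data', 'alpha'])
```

str.join() returns str

str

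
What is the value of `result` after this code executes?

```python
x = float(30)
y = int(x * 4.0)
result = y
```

x = 30.0; y = 120; result = 120

120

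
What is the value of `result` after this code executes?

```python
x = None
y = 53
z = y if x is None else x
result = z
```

x = None; y = 53; z = 53; result = 53

53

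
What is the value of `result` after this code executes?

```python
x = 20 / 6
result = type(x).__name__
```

x is float; result = 'float'

'float'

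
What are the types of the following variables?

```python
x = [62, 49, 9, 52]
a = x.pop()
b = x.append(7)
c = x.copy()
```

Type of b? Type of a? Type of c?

append() returns None; pop() returns element; copy() returns list

NoneType, int, list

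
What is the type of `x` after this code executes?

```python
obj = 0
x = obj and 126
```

'and' returns first falsy value (0 is int)

int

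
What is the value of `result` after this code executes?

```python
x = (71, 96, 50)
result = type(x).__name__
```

x is tuple; result = 'tuple'

'tuple'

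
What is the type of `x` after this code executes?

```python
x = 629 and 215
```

'and' with truthy values returns last operand (int)

int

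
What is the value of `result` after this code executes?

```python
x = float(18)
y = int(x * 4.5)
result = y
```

x = 18.0; y = 81; result = 81

81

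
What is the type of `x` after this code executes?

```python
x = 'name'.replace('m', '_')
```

str.replace() returns str

str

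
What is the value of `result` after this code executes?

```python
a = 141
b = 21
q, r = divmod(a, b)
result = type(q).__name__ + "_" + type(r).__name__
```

a is int; b is int; q is int; r is int; result = 'int_int'

'int_int'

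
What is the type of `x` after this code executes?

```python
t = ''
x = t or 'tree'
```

'or' returns first truthy value (str)

str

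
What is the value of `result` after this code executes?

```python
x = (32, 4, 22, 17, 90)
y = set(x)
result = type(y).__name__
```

x is tuple; y is set; result = 'set'

'set'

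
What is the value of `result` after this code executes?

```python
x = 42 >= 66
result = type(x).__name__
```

x is bool; result = 'bool'

'bool'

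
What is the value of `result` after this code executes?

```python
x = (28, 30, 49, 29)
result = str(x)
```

x = (28, 30, 49, 29); result = '(28, 30, 49, 29)'

'(28, 30, 49, 29)'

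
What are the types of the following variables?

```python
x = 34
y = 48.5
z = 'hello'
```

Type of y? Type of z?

y is assigned a number with a decimal point, so it is a float; z is assigned a quoted string literal, so it is a str

float, str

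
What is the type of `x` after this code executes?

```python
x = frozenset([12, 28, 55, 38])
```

frozenset() returns frozenset

frozenset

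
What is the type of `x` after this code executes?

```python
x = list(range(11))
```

list(range()) returns list

list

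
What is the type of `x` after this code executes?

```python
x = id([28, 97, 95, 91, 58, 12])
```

id() returns int

int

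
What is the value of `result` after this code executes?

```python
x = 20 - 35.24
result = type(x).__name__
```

x is float; result = 'float'

'float'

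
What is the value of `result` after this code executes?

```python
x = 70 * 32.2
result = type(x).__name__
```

x is float; result = 'float'

'float'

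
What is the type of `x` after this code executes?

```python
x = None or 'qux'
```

'or' with None returns the other truthy value (str)

str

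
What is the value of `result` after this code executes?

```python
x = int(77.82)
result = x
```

x = 77; result = 77

77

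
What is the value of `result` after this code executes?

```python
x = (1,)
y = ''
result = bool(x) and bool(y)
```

x = (1,); y = ''; result = False

False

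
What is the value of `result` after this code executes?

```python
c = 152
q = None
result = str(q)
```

c = 152; q = None; result = 'None'

'None'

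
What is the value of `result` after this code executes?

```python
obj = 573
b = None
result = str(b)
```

obj = 573; b = None; result = 'None'

'None'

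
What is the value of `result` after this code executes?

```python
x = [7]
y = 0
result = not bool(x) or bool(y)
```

x = [7]; y = 0; result = False

False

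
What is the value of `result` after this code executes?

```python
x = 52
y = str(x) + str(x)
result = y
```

x = 52; y = '5252'; result = '5252'

'5252'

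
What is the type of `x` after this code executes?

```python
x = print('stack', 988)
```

print() returns None

NoneType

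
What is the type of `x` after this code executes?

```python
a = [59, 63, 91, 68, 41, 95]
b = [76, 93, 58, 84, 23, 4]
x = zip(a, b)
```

zip() returns a zip object

zip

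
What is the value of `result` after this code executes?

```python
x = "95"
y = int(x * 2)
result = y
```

x = '95'; y = 9595; result = 9595

9595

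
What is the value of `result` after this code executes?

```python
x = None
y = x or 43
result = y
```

x = None; y = 43; result = 43

43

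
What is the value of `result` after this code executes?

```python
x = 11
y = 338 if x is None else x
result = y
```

x = 11; y = 11; result = 11

11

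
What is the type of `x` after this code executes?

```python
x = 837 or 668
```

'or' returns first truthy value (int)

int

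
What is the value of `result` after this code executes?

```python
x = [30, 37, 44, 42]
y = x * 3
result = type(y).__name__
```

x is list; y is list; result = 'list'

'list'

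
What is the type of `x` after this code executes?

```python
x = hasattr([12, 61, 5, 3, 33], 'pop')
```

hasattr() returns bool

bool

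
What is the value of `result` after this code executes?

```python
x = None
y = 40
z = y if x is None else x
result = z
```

x = None; y = 40; z = 40; result = 40

40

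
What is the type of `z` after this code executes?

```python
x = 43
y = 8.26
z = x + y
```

int + float = float

float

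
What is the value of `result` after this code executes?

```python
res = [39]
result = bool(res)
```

res = [39]; result = True

True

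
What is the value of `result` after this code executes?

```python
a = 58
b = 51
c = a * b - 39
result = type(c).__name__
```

a is int; b is int; c is int; result = 'int'

'int'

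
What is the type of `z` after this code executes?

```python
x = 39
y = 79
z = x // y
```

int // int = int

int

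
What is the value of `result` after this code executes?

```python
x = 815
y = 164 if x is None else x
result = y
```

x = 815; y = 815; result = 815

815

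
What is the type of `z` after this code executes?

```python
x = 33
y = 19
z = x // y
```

int // int = int

int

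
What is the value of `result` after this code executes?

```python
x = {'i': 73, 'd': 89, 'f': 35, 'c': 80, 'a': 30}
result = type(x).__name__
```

x is dict; result = 'dict'

'dict'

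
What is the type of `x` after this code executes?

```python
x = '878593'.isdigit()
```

str.isdigit() returns bool

bool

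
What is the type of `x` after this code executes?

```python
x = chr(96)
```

chr() returns str (single char)

str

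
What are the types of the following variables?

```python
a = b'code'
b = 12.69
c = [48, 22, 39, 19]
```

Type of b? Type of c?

b is assigned a number with a decimal point, so it is a float; c is assigned a list literal (square brackets)

float, list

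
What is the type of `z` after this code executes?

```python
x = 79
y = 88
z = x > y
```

Comparison returns bool

bool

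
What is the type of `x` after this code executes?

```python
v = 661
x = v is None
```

'is' comparison returns bool

bool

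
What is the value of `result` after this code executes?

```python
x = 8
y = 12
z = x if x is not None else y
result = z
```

x = 8; y = 12; z = 8; result = 8

8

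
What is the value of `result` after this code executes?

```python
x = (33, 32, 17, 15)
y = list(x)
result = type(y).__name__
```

x is tuple; y is list; result = 'list'

'list'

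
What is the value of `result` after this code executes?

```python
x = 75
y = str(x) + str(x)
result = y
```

x = 75; y = '7575'; result = '7575'

'7575'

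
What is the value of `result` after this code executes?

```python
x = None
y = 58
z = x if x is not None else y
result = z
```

x = None; y = 58; z = 58; result = 58

58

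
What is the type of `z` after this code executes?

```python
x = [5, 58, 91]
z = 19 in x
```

'in' operator returns bool

bool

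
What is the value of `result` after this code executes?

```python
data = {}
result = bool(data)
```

data = {}; result = False

False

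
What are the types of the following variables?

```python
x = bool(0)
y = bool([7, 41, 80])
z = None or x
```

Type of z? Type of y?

None or bool returns the bool; bool() returns bool

bool, bool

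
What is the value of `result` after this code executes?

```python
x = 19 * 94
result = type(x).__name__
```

x is int; result = 'int'

'int'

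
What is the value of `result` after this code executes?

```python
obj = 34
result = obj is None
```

obj = 34; result = False

False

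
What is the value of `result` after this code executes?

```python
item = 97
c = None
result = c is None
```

item = 97; c = None; result = True

True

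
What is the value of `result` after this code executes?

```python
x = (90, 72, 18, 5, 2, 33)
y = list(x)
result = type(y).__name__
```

x is tuple; y is list; result = 'list'

'list'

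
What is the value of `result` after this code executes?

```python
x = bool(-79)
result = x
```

x = True; result = True

True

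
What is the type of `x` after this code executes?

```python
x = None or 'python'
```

'or' with None returns the other truthy value (str)

str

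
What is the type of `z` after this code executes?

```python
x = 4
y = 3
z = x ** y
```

positive int ** positive int = int

int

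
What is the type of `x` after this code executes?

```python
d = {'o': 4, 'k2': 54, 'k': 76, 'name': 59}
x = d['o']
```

Accessing dict[str, int] with str key returns int

int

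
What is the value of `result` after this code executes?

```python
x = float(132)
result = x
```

x = 132.0; result = 132.0

132.0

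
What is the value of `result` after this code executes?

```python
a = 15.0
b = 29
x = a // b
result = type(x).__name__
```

a is float; b is int; x is float; result = 'float'

'float'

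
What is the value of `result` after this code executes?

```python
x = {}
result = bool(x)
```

x = {}; result = False

False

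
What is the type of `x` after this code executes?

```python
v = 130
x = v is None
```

'is' comparison returns bool

bool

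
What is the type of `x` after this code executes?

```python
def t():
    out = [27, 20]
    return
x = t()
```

Bare return returns None

NoneType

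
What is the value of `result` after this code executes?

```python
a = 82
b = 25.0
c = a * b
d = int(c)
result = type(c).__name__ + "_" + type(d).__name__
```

a is int; b is float; c is float; d is int; result = 'float_int'

'float_int'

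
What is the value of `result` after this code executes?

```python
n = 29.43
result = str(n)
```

n = 29.43; result = '29.43'

'29.43'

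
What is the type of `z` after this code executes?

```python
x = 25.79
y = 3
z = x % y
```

float % int = float

float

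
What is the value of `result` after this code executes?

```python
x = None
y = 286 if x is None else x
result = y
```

x = None; y = 286; result = 286

286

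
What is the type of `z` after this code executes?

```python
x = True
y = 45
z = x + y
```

bool + int = int (bool is subclass of int)

int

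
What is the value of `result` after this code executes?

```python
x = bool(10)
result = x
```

x = True; result = True

True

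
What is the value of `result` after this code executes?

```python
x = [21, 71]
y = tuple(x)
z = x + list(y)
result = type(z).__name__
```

x is list; y is tuple; z is list; result = 'list'

'list'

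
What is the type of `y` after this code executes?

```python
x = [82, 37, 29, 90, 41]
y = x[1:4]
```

Slicing a list returns a list

list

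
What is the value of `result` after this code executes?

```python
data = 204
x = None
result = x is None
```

data = 204; x = None; result = True

True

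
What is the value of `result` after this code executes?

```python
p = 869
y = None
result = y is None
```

p = 869; y = None; result = True

True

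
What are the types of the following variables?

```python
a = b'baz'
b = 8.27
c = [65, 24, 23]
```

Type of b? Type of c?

b is assigned a number with a decimal point, so it is a float; c is assigned a list literal (square brackets)

float, list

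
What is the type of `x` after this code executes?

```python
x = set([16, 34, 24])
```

set() constructor returns set

set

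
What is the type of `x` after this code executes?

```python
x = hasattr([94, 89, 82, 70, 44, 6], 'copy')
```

hasattr() returns bool

bool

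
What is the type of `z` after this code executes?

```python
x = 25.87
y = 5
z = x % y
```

float % int = float

float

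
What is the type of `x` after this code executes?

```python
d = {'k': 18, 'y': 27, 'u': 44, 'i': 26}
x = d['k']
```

Accessing dict[str, int] with str key returns int

int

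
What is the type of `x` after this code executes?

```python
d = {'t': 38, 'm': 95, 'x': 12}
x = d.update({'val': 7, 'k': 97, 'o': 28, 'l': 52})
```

dict.update() returns None

NoneType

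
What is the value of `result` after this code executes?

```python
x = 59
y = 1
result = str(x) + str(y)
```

x = 59; y = 1; result = '591'

'591'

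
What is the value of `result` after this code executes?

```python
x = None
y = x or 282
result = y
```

x = None; y = 282; result = 282

282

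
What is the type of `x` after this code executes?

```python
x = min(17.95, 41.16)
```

min() of floats returns float

float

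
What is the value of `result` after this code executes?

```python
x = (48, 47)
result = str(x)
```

x = (48, 47); result = '(48, 47)'

'(48, 47)'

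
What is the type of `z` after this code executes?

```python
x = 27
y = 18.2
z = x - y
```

int - float = float

float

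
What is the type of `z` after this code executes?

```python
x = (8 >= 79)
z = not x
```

'not' returns bool

bool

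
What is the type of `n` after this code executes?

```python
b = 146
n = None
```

None has type NoneType

NoneType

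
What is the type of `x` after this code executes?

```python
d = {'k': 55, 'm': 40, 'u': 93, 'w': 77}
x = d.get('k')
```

dict.get() returns value type when found

int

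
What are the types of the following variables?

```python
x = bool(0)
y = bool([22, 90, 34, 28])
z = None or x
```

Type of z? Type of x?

None or bool returns the bool; bool() returns bool

bool, bool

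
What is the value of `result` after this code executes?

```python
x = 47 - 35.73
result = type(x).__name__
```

x is float; result = 'float'

'float'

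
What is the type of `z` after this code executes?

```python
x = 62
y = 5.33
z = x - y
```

int - float = float

float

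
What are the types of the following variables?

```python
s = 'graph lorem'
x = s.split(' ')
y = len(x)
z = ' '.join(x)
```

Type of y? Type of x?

len() returns int; str.split() returns list

int, list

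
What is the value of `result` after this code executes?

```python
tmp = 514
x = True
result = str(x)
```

tmp = 514; x = True; result = 'True'

'True'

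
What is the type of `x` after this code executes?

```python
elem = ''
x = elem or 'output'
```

'or' returns first truthy value (str)

str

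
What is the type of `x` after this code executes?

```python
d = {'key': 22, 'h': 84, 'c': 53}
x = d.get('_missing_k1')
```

dict.get() returns None when key not found

NoneType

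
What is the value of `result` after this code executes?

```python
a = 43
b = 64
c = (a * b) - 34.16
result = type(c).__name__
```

a is int; b is int; c is float; result = 'float'

'float'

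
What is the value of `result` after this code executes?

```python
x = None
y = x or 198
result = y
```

x = None; y = 198; result = 198

198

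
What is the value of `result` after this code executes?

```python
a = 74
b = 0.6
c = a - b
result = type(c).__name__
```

a is int; b is float; c is float; result = 'float'

'float'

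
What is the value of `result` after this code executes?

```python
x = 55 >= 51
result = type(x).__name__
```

x is bool; result = 'bool'

'bool'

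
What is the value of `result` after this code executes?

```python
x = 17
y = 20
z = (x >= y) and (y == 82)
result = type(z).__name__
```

x is int; y is int; z is bool; result = 'bool'

'bool'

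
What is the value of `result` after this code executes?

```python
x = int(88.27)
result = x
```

x = 88; result = 88

88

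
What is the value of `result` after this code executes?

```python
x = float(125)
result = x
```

x = 125.0; result = 125.0

125.0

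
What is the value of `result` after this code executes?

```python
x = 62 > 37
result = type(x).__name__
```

x is bool; result = 'bool'

'bool'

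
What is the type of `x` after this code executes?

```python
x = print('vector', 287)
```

print() returns None

NoneType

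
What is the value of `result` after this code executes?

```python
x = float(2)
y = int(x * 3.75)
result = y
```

x = 2.0; y = 7; result = 7

7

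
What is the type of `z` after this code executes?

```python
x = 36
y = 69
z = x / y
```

int / int = float

float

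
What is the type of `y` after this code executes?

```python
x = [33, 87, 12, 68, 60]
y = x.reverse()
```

list.reverse() returns None

NoneType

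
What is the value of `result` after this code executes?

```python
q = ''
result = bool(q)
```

q = ''; result = False

False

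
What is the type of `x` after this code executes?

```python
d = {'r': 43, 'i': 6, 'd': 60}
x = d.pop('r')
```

dict.pop() returns the value

int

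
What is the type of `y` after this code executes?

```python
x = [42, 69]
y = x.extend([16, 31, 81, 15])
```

list.extend() returns None

NoneType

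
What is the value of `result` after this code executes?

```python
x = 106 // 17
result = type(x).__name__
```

x is int; result = 'int'

'int'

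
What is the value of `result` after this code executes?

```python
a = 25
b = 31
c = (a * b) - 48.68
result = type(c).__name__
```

a is int; b is int; c is float; result = 'float'

'float'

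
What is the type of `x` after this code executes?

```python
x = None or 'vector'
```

'or' with None returns the other truthy value (str)

str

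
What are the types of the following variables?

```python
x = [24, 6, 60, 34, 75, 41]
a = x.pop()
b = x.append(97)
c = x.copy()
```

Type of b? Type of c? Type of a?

append() returns None; copy() returns list; pop() returns element

NoneType, list, int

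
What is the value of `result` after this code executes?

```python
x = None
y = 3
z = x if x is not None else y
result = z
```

x = None; y = 3; z = 3; result = 3

3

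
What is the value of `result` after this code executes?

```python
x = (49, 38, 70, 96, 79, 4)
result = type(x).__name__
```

x is tuple; result = 'tuple'

'tuple'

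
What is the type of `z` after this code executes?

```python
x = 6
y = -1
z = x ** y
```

int ** negative = float

float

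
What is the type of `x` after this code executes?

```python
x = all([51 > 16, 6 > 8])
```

all() returns bool

bool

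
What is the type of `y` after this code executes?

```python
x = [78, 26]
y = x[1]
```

Indexing list[int] returns int

int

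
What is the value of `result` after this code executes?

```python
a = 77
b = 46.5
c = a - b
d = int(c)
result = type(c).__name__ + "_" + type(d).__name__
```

a is int; b is float; c is float; d is int; result = 'float_int'

'float_int'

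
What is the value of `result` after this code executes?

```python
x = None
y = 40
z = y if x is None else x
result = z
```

x = None; y = 40; z = 40; result = 40

40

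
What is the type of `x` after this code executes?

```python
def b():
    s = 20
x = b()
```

Function without return returns None

NoneType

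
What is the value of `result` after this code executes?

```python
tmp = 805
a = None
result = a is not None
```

tmp = 805; a = None; result = False

False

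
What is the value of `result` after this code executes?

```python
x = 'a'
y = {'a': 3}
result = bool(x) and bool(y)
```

x = 'a'; y = {'a': 3}; result = True

True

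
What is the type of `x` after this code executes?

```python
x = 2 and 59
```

'and' with truthy values returns last operand (int)

int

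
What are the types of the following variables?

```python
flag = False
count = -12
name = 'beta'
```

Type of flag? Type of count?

flag is assigned the constant False, which has type bool; count is assigned a bare integer (no decimal point), so it is an int

bool, int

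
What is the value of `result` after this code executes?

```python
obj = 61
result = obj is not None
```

obj = 61; result = True

True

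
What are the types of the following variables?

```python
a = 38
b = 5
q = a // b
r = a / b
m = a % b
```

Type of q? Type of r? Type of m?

// returns int; / returns float; % of ints returns int

int, float, int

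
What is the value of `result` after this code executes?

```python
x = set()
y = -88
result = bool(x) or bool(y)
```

x = set(); y = -88; result = True

True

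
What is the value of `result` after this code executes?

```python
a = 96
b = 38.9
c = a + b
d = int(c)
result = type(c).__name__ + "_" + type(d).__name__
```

a is int; b is float; c is float; d is int; result = 'float_int'

'float_int'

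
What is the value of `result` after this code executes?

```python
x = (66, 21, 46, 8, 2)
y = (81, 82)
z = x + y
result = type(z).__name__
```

x is tuple; y is tuple; z is tuple; result = 'tuple'

'tuple'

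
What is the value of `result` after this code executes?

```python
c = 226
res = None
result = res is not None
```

c = 226; res = None; result = False

False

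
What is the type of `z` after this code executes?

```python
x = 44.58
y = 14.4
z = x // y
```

float // float = float

float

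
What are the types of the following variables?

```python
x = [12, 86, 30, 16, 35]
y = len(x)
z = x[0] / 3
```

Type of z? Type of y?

int / int = float; len() returns int

float, int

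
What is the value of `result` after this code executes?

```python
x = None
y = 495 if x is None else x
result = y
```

x = None; y = 495; result = 495

495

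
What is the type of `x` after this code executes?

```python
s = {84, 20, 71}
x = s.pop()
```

Popping from set[int] returns int

int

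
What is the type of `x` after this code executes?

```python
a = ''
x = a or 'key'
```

'or' returns first truthy value (str)

str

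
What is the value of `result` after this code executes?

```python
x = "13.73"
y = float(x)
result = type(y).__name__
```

x is str; y is float; result = 'float'

'float'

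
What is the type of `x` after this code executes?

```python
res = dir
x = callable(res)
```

callable() returns bool

bool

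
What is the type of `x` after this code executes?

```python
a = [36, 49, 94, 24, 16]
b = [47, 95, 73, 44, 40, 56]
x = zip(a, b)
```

zip() returns a zip object

zip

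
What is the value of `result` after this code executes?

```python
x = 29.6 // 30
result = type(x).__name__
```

x is float; result = 'float'

'float'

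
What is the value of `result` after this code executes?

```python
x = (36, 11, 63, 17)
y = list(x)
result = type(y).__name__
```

x is tuple; y is list; result = 'list'

'list'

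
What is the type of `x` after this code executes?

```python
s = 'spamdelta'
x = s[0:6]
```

Slicing a str returns str

str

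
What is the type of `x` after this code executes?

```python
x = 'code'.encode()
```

str.encode() returns bytes

bytes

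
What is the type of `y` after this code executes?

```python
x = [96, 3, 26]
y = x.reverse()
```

list.reverse() returns None

NoneType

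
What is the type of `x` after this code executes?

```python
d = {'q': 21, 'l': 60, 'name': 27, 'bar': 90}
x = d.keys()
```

.keys() returns dict_keys view

dict_keys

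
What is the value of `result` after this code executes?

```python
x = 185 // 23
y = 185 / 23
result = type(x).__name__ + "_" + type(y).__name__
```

x is int; y is float; result = 'int_float'

'int_float'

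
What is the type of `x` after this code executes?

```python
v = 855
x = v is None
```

'is' comparison returns bool

bool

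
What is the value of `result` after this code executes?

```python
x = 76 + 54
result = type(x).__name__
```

x is int; result = 'int'

'int'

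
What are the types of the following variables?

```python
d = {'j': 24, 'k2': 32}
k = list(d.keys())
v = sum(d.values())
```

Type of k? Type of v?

list() converts to list; sum of ints is int

list, int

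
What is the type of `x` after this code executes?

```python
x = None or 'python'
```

'or' with None returns the other truthy value (str)

str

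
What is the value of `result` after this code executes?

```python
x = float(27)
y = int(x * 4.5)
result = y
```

x = 27.0; y = 121; result = 121

121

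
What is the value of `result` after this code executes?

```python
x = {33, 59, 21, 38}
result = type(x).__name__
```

x is set; result = 'set'

'set'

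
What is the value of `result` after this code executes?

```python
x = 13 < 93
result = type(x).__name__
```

x is bool; result = 'bool'

'bool'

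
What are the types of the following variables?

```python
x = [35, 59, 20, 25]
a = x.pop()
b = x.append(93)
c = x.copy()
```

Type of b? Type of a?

append() returns None; pop() returns element

NoneType, int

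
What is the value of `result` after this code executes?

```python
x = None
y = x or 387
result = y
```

x = None; y = 387; result = 387

387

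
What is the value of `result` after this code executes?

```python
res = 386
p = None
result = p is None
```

res = 386; p = None; result = True

True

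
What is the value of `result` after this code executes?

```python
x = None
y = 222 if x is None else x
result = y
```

x = None; y = 222; result = 222

222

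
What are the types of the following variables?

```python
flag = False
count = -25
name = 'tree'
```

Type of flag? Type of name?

flag is assigned the constant False, which has type bool; name is assigned a quoted string literal, so it is a str

bool, str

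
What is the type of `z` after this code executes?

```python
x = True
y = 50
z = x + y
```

bool + int = int (bool is subclass of int)

int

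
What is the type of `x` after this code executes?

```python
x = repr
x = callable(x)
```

callable() returns bool

bool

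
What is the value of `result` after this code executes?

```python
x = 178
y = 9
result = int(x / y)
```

x = 178; y = 9; result = 19

19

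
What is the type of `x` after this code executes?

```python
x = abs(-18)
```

abs() of int returns int

int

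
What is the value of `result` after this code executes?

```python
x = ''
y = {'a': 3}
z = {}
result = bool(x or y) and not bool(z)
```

x = ''; y = {'a': 3}; z = {}; result = True

True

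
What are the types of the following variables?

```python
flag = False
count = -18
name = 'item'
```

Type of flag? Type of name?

flag is assigned the constant False, which has type bool; name is assigned a quoted string literal, so it is a str

bool, str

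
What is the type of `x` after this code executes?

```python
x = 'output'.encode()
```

str.encode() returns bytes

bytes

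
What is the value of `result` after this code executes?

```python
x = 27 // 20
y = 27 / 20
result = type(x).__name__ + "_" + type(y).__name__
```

x is int; y is float; result = 'int_float'

'int_float'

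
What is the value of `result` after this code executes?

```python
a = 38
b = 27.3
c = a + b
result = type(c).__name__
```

a is int; b is float; c is float; result = 'float'

'float'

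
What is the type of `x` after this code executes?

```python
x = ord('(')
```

ord() returns int (code point)

int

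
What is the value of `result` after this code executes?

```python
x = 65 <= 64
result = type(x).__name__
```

x is bool; result = 'bool'

'bool'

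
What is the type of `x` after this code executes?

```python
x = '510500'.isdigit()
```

str.isdigit() returns bool

bool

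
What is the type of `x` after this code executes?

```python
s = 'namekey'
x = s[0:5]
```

Slicing a str returns str

str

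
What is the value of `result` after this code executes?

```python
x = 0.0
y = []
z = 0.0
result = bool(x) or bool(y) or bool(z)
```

x = 0.0; y = []; z = 0.0; result = False

False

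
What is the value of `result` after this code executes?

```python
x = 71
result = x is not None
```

x = 71; result = True

True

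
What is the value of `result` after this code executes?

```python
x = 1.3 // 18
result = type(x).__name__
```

x is float; result = 'float'

'float'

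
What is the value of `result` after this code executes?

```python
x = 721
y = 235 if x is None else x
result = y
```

x = 721; y = 721; result = 721

721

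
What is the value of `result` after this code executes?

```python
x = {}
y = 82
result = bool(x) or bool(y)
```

x = {}; y = 82; result = True

True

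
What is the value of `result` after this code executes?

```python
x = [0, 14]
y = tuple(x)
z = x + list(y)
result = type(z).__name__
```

x is list; y is tuple; z is list; result = 'list'

'list'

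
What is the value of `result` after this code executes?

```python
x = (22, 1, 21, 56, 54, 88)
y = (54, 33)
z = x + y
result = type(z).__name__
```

x is tuple; y is tuple; z is tuple; result = 'tuple'

'tuple'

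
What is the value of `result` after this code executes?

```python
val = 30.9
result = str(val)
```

val = 30.9; result = '30.9'

'30.9'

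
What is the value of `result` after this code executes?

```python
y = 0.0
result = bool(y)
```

y = 0.0; result = False

False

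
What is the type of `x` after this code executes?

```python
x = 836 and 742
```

'and' with truthy values returns last operand (int)

int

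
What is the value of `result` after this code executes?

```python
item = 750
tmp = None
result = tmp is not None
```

item = 750; tmp = None; result = False

False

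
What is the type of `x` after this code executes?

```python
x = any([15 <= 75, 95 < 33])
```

any() returns bool

bool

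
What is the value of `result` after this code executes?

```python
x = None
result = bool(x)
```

x = None; result = False

False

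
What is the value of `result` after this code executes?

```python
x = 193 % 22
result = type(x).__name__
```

x is int; result = 'int'

'int'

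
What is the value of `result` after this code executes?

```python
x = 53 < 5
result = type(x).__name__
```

x is bool; result = 'bool'

'bool'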